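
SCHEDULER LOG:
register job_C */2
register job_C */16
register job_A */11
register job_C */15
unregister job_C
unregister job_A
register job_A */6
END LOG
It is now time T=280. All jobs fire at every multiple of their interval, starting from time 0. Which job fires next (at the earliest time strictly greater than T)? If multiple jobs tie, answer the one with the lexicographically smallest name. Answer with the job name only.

Answer: job_A

Derivation:
Op 1: register job_C */2 -> active={job_C:*/2}
Op 2: register job_C */16 -> active={job_C:*/16}
Op 3: register job_A */11 -> active={job_A:*/11, job_C:*/16}
Op 4: register job_C */15 -> active={job_A:*/11, job_C:*/15}
Op 5: unregister job_C -> active={job_A:*/11}
Op 6: unregister job_A -> active={}
Op 7: register job_A */6 -> active={job_A:*/6}
  job_A: interval 6, next fire after T=280 is 282
Earliest = 282, winner (lex tiebreak) = job_A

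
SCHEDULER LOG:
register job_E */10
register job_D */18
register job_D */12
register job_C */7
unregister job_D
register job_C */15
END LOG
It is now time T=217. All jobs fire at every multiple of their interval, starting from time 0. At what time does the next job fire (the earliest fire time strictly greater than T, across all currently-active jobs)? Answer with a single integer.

Answer: 220

Derivation:
Op 1: register job_E */10 -> active={job_E:*/10}
Op 2: register job_D */18 -> active={job_D:*/18, job_E:*/10}
Op 3: register job_D */12 -> active={job_D:*/12, job_E:*/10}
Op 4: register job_C */7 -> active={job_C:*/7, job_D:*/12, job_E:*/10}
Op 5: unregister job_D -> active={job_C:*/7, job_E:*/10}
Op 6: register job_C */15 -> active={job_C:*/15, job_E:*/10}
  job_C: interval 15, next fire after T=217 is 225
  job_E: interval 10, next fire after T=217 is 220
Earliest fire time = 220 (job job_E)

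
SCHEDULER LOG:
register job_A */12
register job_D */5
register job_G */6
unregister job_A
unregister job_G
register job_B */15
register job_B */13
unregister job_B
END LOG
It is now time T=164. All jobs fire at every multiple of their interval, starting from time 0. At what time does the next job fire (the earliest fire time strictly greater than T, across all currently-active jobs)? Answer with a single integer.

Op 1: register job_A */12 -> active={job_A:*/12}
Op 2: register job_D */5 -> active={job_A:*/12, job_D:*/5}
Op 3: register job_G */6 -> active={job_A:*/12, job_D:*/5, job_G:*/6}
Op 4: unregister job_A -> active={job_D:*/5, job_G:*/6}
Op 5: unregister job_G -> active={job_D:*/5}
Op 6: register job_B */15 -> active={job_B:*/15, job_D:*/5}
Op 7: register job_B */13 -> active={job_B:*/13, job_D:*/5}
Op 8: unregister job_B -> active={job_D:*/5}
  job_D: interval 5, next fire after T=164 is 165
Earliest fire time = 165 (job job_D)

Answer: 165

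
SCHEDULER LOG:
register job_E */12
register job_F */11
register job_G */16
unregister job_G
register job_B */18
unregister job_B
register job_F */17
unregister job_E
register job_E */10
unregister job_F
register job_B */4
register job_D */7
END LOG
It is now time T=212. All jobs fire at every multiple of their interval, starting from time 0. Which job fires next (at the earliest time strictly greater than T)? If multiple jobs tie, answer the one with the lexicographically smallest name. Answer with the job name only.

Op 1: register job_E */12 -> active={job_E:*/12}
Op 2: register job_F */11 -> active={job_E:*/12, job_F:*/11}
Op 3: register job_G */16 -> active={job_E:*/12, job_F:*/11, job_G:*/16}
Op 4: unregister job_G -> active={job_E:*/12, job_F:*/11}
Op 5: register job_B */18 -> active={job_B:*/18, job_E:*/12, job_F:*/11}
Op 6: unregister job_B -> active={job_E:*/12, job_F:*/11}
Op 7: register job_F */17 -> active={job_E:*/12, job_F:*/17}
Op 8: unregister job_E -> active={job_F:*/17}
Op 9: register job_E */10 -> active={job_E:*/10, job_F:*/17}
Op 10: unregister job_F -> active={job_E:*/10}
Op 11: register job_B */4 -> active={job_B:*/4, job_E:*/10}
Op 12: register job_D */7 -> active={job_B:*/4, job_D:*/7, job_E:*/10}
  job_B: interval 4, next fire after T=212 is 216
  job_D: interval 7, next fire after T=212 is 217
  job_E: interval 10, next fire after T=212 is 220
Earliest = 216, winner (lex tiebreak) = job_B

Answer: job_B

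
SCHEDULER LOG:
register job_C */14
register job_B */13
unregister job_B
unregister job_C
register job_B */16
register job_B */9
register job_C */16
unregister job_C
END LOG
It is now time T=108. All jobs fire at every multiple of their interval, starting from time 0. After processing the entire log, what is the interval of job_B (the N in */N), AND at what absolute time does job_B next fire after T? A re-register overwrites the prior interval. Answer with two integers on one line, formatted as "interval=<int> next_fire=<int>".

Op 1: register job_C */14 -> active={job_C:*/14}
Op 2: register job_B */13 -> active={job_B:*/13, job_C:*/14}
Op 3: unregister job_B -> active={job_C:*/14}
Op 4: unregister job_C -> active={}
Op 5: register job_B */16 -> active={job_B:*/16}
Op 6: register job_B */9 -> active={job_B:*/9}
Op 7: register job_C */16 -> active={job_B:*/9, job_C:*/16}
Op 8: unregister job_C -> active={job_B:*/9}
Final interval of job_B = 9
Next fire of job_B after T=108: (108//9+1)*9 = 117

Answer: interval=9 next_fire=117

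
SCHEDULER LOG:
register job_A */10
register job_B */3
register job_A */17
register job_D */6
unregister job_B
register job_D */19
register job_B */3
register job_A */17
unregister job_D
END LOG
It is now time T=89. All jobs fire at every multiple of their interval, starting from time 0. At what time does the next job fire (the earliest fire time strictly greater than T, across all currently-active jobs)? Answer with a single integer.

Op 1: register job_A */10 -> active={job_A:*/10}
Op 2: register job_B */3 -> active={job_A:*/10, job_B:*/3}
Op 3: register job_A */17 -> active={job_A:*/17, job_B:*/3}
Op 4: register job_D */6 -> active={job_A:*/17, job_B:*/3, job_D:*/6}
Op 5: unregister job_B -> active={job_A:*/17, job_D:*/6}
Op 6: register job_D */19 -> active={job_A:*/17, job_D:*/19}
Op 7: register job_B */3 -> active={job_A:*/17, job_B:*/3, job_D:*/19}
Op 8: register job_A */17 -> active={job_A:*/17, job_B:*/3, job_D:*/19}
Op 9: unregister job_D -> active={job_A:*/17, job_B:*/3}
  job_A: interval 17, next fire after T=89 is 102
  job_B: interval 3, next fire after T=89 is 90
Earliest fire time = 90 (job job_B)

Answer: 90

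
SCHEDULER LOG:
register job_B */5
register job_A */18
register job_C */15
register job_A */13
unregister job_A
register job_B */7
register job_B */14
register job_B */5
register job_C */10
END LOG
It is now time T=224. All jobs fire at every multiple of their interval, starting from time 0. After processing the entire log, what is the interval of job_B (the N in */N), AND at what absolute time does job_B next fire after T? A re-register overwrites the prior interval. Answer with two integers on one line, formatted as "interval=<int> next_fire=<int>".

Answer: interval=5 next_fire=225

Derivation:
Op 1: register job_B */5 -> active={job_B:*/5}
Op 2: register job_A */18 -> active={job_A:*/18, job_B:*/5}
Op 3: register job_C */15 -> active={job_A:*/18, job_B:*/5, job_C:*/15}
Op 4: register job_A */13 -> active={job_A:*/13, job_B:*/5, job_C:*/15}
Op 5: unregister job_A -> active={job_B:*/5, job_C:*/15}
Op 6: register job_B */7 -> active={job_B:*/7, job_C:*/15}
Op 7: register job_B */14 -> active={job_B:*/14, job_C:*/15}
Op 8: register job_B */5 -> active={job_B:*/5, job_C:*/15}
Op 9: register job_C */10 -> active={job_B:*/5, job_C:*/10}
Final interval of job_B = 5
Next fire of job_B after T=224: (224//5+1)*5 = 225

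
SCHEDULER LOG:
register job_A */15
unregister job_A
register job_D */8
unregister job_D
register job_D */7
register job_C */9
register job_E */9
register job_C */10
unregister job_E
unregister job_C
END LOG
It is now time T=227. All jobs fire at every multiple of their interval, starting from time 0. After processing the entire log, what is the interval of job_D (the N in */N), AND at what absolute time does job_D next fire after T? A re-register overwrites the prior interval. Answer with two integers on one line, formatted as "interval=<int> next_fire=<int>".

Op 1: register job_A */15 -> active={job_A:*/15}
Op 2: unregister job_A -> active={}
Op 3: register job_D */8 -> active={job_D:*/8}
Op 4: unregister job_D -> active={}
Op 5: register job_D */7 -> active={job_D:*/7}
Op 6: register job_C */9 -> active={job_C:*/9, job_D:*/7}
Op 7: register job_E */9 -> active={job_C:*/9, job_D:*/7, job_E:*/9}
Op 8: register job_C */10 -> active={job_C:*/10, job_D:*/7, job_E:*/9}
Op 9: unregister job_E -> active={job_C:*/10, job_D:*/7}
Op 10: unregister job_C -> active={job_D:*/7}
Final interval of job_D = 7
Next fire of job_D after T=227: (227//7+1)*7 = 231

Answer: interval=7 next_fire=231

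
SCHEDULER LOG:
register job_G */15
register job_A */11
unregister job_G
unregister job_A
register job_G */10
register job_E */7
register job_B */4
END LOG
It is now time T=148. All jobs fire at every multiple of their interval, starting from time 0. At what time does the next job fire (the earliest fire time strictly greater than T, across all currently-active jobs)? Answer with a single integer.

Answer: 150

Derivation:
Op 1: register job_G */15 -> active={job_G:*/15}
Op 2: register job_A */11 -> active={job_A:*/11, job_G:*/15}
Op 3: unregister job_G -> active={job_A:*/11}
Op 4: unregister job_A -> active={}
Op 5: register job_G */10 -> active={job_G:*/10}
Op 6: register job_E */7 -> active={job_E:*/7, job_G:*/10}
Op 7: register job_B */4 -> active={job_B:*/4, job_E:*/7, job_G:*/10}
  job_B: interval 4, next fire after T=148 is 152
  job_E: interval 7, next fire after T=148 is 154
  job_G: interval 10, next fire after T=148 is 150
Earliest fire time = 150 (job job_G)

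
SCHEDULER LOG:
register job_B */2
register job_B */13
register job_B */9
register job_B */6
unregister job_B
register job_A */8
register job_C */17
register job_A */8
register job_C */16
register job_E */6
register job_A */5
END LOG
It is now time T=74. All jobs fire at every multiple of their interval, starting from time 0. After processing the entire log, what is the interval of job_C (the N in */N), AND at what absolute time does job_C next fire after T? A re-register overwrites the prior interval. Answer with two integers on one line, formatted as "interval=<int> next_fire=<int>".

Op 1: register job_B */2 -> active={job_B:*/2}
Op 2: register job_B */13 -> active={job_B:*/13}
Op 3: register job_B */9 -> active={job_B:*/9}
Op 4: register job_B */6 -> active={job_B:*/6}
Op 5: unregister job_B -> active={}
Op 6: register job_A */8 -> active={job_A:*/8}
Op 7: register job_C */17 -> active={job_A:*/8, job_C:*/17}
Op 8: register job_A */8 -> active={job_A:*/8, job_C:*/17}
Op 9: register job_C */16 -> active={job_A:*/8, job_C:*/16}
Op 10: register job_E */6 -> active={job_A:*/8, job_C:*/16, job_E:*/6}
Op 11: register job_A */5 -> active={job_A:*/5, job_C:*/16, job_E:*/6}
Final interval of job_C = 16
Next fire of job_C after T=74: (74//16+1)*16 = 80

Answer: interval=16 next_fire=80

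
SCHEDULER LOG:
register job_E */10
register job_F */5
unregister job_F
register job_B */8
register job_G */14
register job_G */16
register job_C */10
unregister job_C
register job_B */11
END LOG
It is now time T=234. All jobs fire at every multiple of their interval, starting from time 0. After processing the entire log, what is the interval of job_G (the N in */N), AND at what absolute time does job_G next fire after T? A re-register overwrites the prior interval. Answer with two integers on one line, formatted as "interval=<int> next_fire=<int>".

Answer: interval=16 next_fire=240

Derivation:
Op 1: register job_E */10 -> active={job_E:*/10}
Op 2: register job_F */5 -> active={job_E:*/10, job_F:*/5}
Op 3: unregister job_F -> active={job_E:*/10}
Op 4: register job_B */8 -> active={job_B:*/8, job_E:*/10}
Op 5: register job_G */14 -> active={job_B:*/8, job_E:*/10, job_G:*/14}
Op 6: register job_G */16 -> active={job_B:*/8, job_E:*/10, job_G:*/16}
Op 7: register job_C */10 -> active={job_B:*/8, job_C:*/10, job_E:*/10, job_G:*/16}
Op 8: unregister job_C -> active={job_B:*/8, job_E:*/10, job_G:*/16}
Op 9: register job_B */11 -> active={job_B:*/11, job_E:*/10, job_G:*/16}
Final interval of job_G = 16
Next fire of job_G after T=234: (234//16+1)*16 = 240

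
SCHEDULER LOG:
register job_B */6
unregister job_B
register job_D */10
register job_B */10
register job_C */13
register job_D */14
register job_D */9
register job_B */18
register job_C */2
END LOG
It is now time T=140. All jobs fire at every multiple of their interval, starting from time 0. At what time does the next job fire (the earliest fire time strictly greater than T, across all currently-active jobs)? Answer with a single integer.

Answer: 142

Derivation:
Op 1: register job_B */6 -> active={job_B:*/6}
Op 2: unregister job_B -> active={}
Op 3: register job_D */10 -> active={job_D:*/10}
Op 4: register job_B */10 -> active={job_B:*/10, job_D:*/10}
Op 5: register job_C */13 -> active={job_B:*/10, job_C:*/13, job_D:*/10}
Op 6: register job_D */14 -> active={job_B:*/10, job_C:*/13, job_D:*/14}
Op 7: register job_D */9 -> active={job_B:*/10, job_C:*/13, job_D:*/9}
Op 8: register job_B */18 -> active={job_B:*/18, job_C:*/13, job_D:*/9}
Op 9: register job_C */2 -> active={job_B:*/18, job_C:*/2, job_D:*/9}
  job_B: interval 18, next fire after T=140 is 144
  job_C: interval 2, next fire after T=140 is 142
  job_D: interval 9, next fire after T=140 is 144
Earliest fire time = 142 (job job_C)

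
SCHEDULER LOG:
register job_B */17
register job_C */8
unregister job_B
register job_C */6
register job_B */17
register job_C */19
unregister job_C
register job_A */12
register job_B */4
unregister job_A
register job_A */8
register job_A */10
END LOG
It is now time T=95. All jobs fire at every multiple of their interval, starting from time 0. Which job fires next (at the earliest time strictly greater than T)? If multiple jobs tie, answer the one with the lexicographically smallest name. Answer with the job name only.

Op 1: register job_B */17 -> active={job_B:*/17}
Op 2: register job_C */8 -> active={job_B:*/17, job_C:*/8}
Op 3: unregister job_B -> active={job_C:*/8}
Op 4: register job_C */6 -> active={job_C:*/6}
Op 5: register job_B */17 -> active={job_B:*/17, job_C:*/6}
Op 6: register job_C */19 -> active={job_B:*/17, job_C:*/19}
Op 7: unregister job_C -> active={job_B:*/17}
Op 8: register job_A */12 -> active={job_A:*/12, job_B:*/17}
Op 9: register job_B */4 -> active={job_A:*/12, job_B:*/4}
Op 10: unregister job_A -> active={job_B:*/4}
Op 11: register job_A */8 -> active={job_A:*/8, job_B:*/4}
Op 12: register job_A */10 -> active={job_A:*/10, job_B:*/4}
  job_A: interval 10, next fire after T=95 is 100
  job_B: interval 4, next fire after T=95 is 96
Earliest = 96, winner (lex tiebreak) = job_B

Answer: job_B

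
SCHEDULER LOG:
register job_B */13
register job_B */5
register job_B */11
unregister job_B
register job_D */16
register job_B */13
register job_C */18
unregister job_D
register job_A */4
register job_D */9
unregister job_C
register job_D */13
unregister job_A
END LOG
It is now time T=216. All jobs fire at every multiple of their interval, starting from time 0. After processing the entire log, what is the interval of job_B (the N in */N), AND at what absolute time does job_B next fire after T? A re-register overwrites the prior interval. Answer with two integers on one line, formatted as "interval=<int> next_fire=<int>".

Answer: interval=13 next_fire=221

Derivation:
Op 1: register job_B */13 -> active={job_B:*/13}
Op 2: register job_B */5 -> active={job_B:*/5}
Op 3: register job_B */11 -> active={job_B:*/11}
Op 4: unregister job_B -> active={}
Op 5: register job_D */16 -> active={job_D:*/16}
Op 6: register job_B */13 -> active={job_B:*/13, job_D:*/16}
Op 7: register job_C */18 -> active={job_B:*/13, job_C:*/18, job_D:*/16}
Op 8: unregister job_D -> active={job_B:*/13, job_C:*/18}
Op 9: register job_A */4 -> active={job_A:*/4, job_B:*/13, job_C:*/18}
Op 10: register job_D */9 -> active={job_A:*/4, job_B:*/13, job_C:*/18, job_D:*/9}
Op 11: unregister job_C -> active={job_A:*/4, job_B:*/13, job_D:*/9}
Op 12: register job_D */13 -> active={job_A:*/4, job_B:*/13, job_D:*/13}
Op 13: unregister job_A -> active={job_B:*/13, job_D:*/13}
Final interval of job_B = 13
Next fire of job_B after T=216: (216//13+1)*13 = 221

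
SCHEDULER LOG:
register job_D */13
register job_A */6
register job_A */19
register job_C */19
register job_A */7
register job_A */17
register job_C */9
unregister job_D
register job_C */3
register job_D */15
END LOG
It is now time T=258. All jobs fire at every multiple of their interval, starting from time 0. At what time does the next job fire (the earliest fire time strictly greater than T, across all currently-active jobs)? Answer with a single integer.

Op 1: register job_D */13 -> active={job_D:*/13}
Op 2: register job_A */6 -> active={job_A:*/6, job_D:*/13}
Op 3: register job_A */19 -> active={job_A:*/19, job_D:*/13}
Op 4: register job_C */19 -> active={job_A:*/19, job_C:*/19, job_D:*/13}
Op 5: register job_A */7 -> active={job_A:*/7, job_C:*/19, job_D:*/13}
Op 6: register job_A */17 -> active={job_A:*/17, job_C:*/19, job_D:*/13}
Op 7: register job_C */9 -> active={job_A:*/17, job_C:*/9, job_D:*/13}
Op 8: unregister job_D -> active={job_A:*/17, job_C:*/9}
Op 9: register job_C */3 -> active={job_A:*/17, job_C:*/3}
Op 10: register job_D */15 -> active={job_A:*/17, job_C:*/3, job_D:*/15}
  job_A: interval 17, next fire after T=258 is 272
  job_C: interval 3, next fire after T=258 is 261
  job_D: interval 15, next fire after T=258 is 270
Earliest fire time = 261 (job job_C)

Answer: 261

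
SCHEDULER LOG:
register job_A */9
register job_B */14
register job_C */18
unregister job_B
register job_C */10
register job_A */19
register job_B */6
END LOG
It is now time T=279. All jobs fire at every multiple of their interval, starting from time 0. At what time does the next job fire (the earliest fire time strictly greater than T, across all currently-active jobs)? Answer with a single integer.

Op 1: register job_A */9 -> active={job_A:*/9}
Op 2: register job_B */14 -> active={job_A:*/9, job_B:*/14}
Op 3: register job_C */18 -> active={job_A:*/9, job_B:*/14, job_C:*/18}
Op 4: unregister job_B -> active={job_A:*/9, job_C:*/18}
Op 5: register job_C */10 -> active={job_A:*/9, job_C:*/10}
Op 6: register job_A */19 -> active={job_A:*/19, job_C:*/10}
Op 7: register job_B */6 -> active={job_A:*/19, job_B:*/6, job_C:*/10}
  job_A: interval 19, next fire after T=279 is 285
  job_B: interval 6, next fire after T=279 is 282
  job_C: interval 10, next fire after T=279 is 280
Earliest fire time = 280 (job job_C)

Answer: 280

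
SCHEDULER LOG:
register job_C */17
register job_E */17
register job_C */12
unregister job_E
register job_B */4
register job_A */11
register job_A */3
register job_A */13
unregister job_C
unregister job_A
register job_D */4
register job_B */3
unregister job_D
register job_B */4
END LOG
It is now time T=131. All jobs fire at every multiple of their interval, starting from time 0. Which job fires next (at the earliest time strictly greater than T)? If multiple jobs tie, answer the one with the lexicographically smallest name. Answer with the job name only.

Answer: job_B

Derivation:
Op 1: register job_C */17 -> active={job_C:*/17}
Op 2: register job_E */17 -> active={job_C:*/17, job_E:*/17}
Op 3: register job_C */12 -> active={job_C:*/12, job_E:*/17}
Op 4: unregister job_E -> active={job_C:*/12}
Op 5: register job_B */4 -> active={job_B:*/4, job_C:*/12}
Op 6: register job_A */11 -> active={job_A:*/11, job_B:*/4, job_C:*/12}
Op 7: register job_A */3 -> active={job_A:*/3, job_B:*/4, job_C:*/12}
Op 8: register job_A */13 -> active={job_A:*/13, job_B:*/4, job_C:*/12}
Op 9: unregister job_C -> active={job_A:*/13, job_B:*/4}
Op 10: unregister job_A -> active={job_B:*/4}
Op 11: register job_D */4 -> active={job_B:*/4, job_D:*/4}
Op 12: register job_B */3 -> active={job_B:*/3, job_D:*/4}
Op 13: unregister job_D -> active={job_B:*/3}
Op 14: register job_B */4 -> active={job_B:*/4}
  job_B: interval 4, next fire after T=131 is 132
Earliest = 132, winner (lex tiebreak) = job_B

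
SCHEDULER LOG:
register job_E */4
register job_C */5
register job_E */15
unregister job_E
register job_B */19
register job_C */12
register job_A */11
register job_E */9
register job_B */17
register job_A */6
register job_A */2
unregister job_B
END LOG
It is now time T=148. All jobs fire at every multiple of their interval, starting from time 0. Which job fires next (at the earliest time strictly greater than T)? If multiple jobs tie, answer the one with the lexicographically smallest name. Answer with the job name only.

Answer: job_A

Derivation:
Op 1: register job_E */4 -> active={job_E:*/4}
Op 2: register job_C */5 -> active={job_C:*/5, job_E:*/4}
Op 3: register job_E */15 -> active={job_C:*/5, job_E:*/15}
Op 4: unregister job_E -> active={job_C:*/5}
Op 5: register job_B */19 -> active={job_B:*/19, job_C:*/5}
Op 6: register job_C */12 -> active={job_B:*/19, job_C:*/12}
Op 7: register job_A */11 -> active={job_A:*/11, job_B:*/19, job_C:*/12}
Op 8: register job_E */9 -> active={job_A:*/11, job_B:*/19, job_C:*/12, job_E:*/9}
Op 9: register job_B */17 -> active={job_A:*/11, job_B:*/17, job_C:*/12, job_E:*/9}
Op 10: register job_A */6 -> active={job_A:*/6, job_B:*/17, job_C:*/12, job_E:*/9}
Op 11: register job_A */2 -> active={job_A:*/2, job_B:*/17, job_C:*/12, job_E:*/9}
Op 12: unregister job_B -> active={job_A:*/2, job_C:*/12, job_E:*/9}
  job_A: interval 2, next fire after T=148 is 150
  job_C: interval 12, next fire after T=148 is 156
  job_E: interval 9, next fire after T=148 is 153
Earliest = 150, winner (lex tiebreak) = job_A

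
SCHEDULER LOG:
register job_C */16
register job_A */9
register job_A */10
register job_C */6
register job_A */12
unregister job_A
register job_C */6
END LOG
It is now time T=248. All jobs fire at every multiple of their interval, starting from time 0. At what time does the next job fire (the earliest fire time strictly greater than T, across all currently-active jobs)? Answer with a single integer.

Op 1: register job_C */16 -> active={job_C:*/16}
Op 2: register job_A */9 -> active={job_A:*/9, job_C:*/16}
Op 3: register job_A */10 -> active={job_A:*/10, job_C:*/16}
Op 4: register job_C */6 -> active={job_A:*/10, job_C:*/6}
Op 5: register job_A */12 -> active={job_A:*/12, job_C:*/6}
Op 6: unregister job_A -> active={job_C:*/6}
Op 7: register job_C */6 -> active={job_C:*/6}
  job_C: interval 6, next fire after T=248 is 252
Earliest fire time = 252 (job job_C)

Answer: 252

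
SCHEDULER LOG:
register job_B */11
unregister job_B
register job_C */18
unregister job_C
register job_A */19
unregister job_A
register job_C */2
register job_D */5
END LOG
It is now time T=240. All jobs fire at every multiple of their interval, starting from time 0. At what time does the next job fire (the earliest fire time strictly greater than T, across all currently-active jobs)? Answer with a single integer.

Op 1: register job_B */11 -> active={job_B:*/11}
Op 2: unregister job_B -> active={}
Op 3: register job_C */18 -> active={job_C:*/18}
Op 4: unregister job_C -> active={}
Op 5: register job_A */19 -> active={job_A:*/19}
Op 6: unregister job_A -> active={}
Op 7: register job_C */2 -> active={job_C:*/2}
Op 8: register job_D */5 -> active={job_C:*/2, job_D:*/5}
  job_C: interval 2, next fire after T=240 is 242
  job_D: interval 5, next fire after T=240 is 245
Earliest fire time = 242 (job job_C)

Answer: 242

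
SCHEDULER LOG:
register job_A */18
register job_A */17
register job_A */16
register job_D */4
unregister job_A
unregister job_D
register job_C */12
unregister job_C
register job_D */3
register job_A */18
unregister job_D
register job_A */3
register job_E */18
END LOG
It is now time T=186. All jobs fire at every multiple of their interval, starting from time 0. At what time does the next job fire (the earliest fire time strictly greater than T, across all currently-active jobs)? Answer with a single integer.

Answer: 189

Derivation:
Op 1: register job_A */18 -> active={job_A:*/18}
Op 2: register job_A */17 -> active={job_A:*/17}
Op 3: register job_A */16 -> active={job_A:*/16}
Op 4: register job_D */4 -> active={job_A:*/16, job_D:*/4}
Op 5: unregister job_A -> active={job_D:*/4}
Op 6: unregister job_D -> active={}
Op 7: register job_C */12 -> active={job_C:*/12}
Op 8: unregister job_C -> active={}
Op 9: register job_D */3 -> active={job_D:*/3}
Op 10: register job_A */18 -> active={job_A:*/18, job_D:*/3}
Op 11: unregister job_D -> active={job_A:*/18}
Op 12: register job_A */3 -> active={job_A:*/3}
Op 13: register job_E */18 -> active={job_A:*/3, job_E:*/18}
  job_A: interval 3, next fire after T=186 is 189
  job_E: interval 18, next fire after T=186 is 198
Earliest fire time = 189 (job job_A)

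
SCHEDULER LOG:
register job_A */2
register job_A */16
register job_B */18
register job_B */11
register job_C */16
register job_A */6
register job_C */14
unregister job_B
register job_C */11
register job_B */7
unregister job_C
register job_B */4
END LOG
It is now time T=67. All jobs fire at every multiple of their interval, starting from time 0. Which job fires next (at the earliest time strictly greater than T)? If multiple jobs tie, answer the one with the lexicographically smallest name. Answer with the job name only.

Answer: job_B

Derivation:
Op 1: register job_A */2 -> active={job_A:*/2}
Op 2: register job_A */16 -> active={job_A:*/16}
Op 3: register job_B */18 -> active={job_A:*/16, job_B:*/18}
Op 4: register job_B */11 -> active={job_A:*/16, job_B:*/11}
Op 5: register job_C */16 -> active={job_A:*/16, job_B:*/11, job_C:*/16}
Op 6: register job_A */6 -> active={job_A:*/6, job_B:*/11, job_C:*/16}
Op 7: register job_C */14 -> active={job_A:*/6, job_B:*/11, job_C:*/14}
Op 8: unregister job_B -> active={job_A:*/6, job_C:*/14}
Op 9: register job_C */11 -> active={job_A:*/6, job_C:*/11}
Op 10: register job_B */7 -> active={job_A:*/6, job_B:*/7, job_C:*/11}
Op 11: unregister job_C -> active={job_A:*/6, job_B:*/7}
Op 12: register job_B */4 -> active={job_A:*/6, job_B:*/4}
  job_A: interval 6, next fire after T=67 is 72
  job_B: interval 4, next fire after T=67 is 68
Earliest = 68, winner (lex tiebreak) = job_B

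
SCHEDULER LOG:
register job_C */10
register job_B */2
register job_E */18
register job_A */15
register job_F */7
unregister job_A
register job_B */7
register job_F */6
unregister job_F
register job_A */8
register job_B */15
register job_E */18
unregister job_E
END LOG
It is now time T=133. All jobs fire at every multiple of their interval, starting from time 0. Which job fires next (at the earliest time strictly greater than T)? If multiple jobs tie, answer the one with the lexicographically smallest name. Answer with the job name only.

Answer: job_B

Derivation:
Op 1: register job_C */10 -> active={job_C:*/10}
Op 2: register job_B */2 -> active={job_B:*/2, job_C:*/10}
Op 3: register job_E */18 -> active={job_B:*/2, job_C:*/10, job_E:*/18}
Op 4: register job_A */15 -> active={job_A:*/15, job_B:*/2, job_C:*/10, job_E:*/18}
Op 5: register job_F */7 -> active={job_A:*/15, job_B:*/2, job_C:*/10, job_E:*/18, job_F:*/7}
Op 6: unregister job_A -> active={job_B:*/2, job_C:*/10, job_E:*/18, job_F:*/7}
Op 7: register job_B */7 -> active={job_B:*/7, job_C:*/10, job_E:*/18, job_F:*/7}
Op 8: register job_F */6 -> active={job_B:*/7, job_C:*/10, job_E:*/18, job_F:*/6}
Op 9: unregister job_F -> active={job_B:*/7, job_C:*/10, job_E:*/18}
Op 10: register job_A */8 -> active={job_A:*/8, job_B:*/7, job_C:*/10, job_E:*/18}
Op 11: register job_B */15 -> active={job_A:*/8, job_B:*/15, job_C:*/10, job_E:*/18}
Op 12: register job_E */18 -> active={job_A:*/8, job_B:*/15, job_C:*/10, job_E:*/18}
Op 13: unregister job_E -> active={job_A:*/8, job_B:*/15, job_C:*/10}
  job_A: interval 8, next fire after T=133 is 136
  job_B: interval 15, next fire after T=133 is 135
  job_C: interval 10, next fire after T=133 is 140
Earliest = 135, winner (lex tiebreak) = job_B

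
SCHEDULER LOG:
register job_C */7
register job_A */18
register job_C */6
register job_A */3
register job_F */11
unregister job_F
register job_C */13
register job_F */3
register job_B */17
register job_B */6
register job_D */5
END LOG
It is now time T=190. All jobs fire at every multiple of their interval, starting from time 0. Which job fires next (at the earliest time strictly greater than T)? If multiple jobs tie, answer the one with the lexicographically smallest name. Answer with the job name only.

Answer: job_A

Derivation:
Op 1: register job_C */7 -> active={job_C:*/7}
Op 2: register job_A */18 -> active={job_A:*/18, job_C:*/7}
Op 3: register job_C */6 -> active={job_A:*/18, job_C:*/6}
Op 4: register job_A */3 -> active={job_A:*/3, job_C:*/6}
Op 5: register job_F */11 -> active={job_A:*/3, job_C:*/6, job_F:*/11}
Op 6: unregister job_F -> active={job_A:*/3, job_C:*/6}
Op 7: register job_C */13 -> active={job_A:*/3, job_C:*/13}
Op 8: register job_F */3 -> active={job_A:*/3, job_C:*/13, job_F:*/3}
Op 9: register job_B */17 -> active={job_A:*/3, job_B:*/17, job_C:*/13, job_F:*/3}
Op 10: register job_B */6 -> active={job_A:*/3, job_B:*/6, job_C:*/13, job_F:*/3}
Op 11: register job_D */5 -> active={job_A:*/3, job_B:*/6, job_C:*/13, job_D:*/5, job_F:*/3}
  job_A: interval 3, next fire after T=190 is 192
  job_B: interval 6, next fire after T=190 is 192
  job_C: interval 13, next fire after T=190 is 195
  job_D: interval 5, next fire after T=190 is 195
  job_F: interval 3, next fire after T=190 is 192
Earliest = 192, winner (lex tiebreak) = job_A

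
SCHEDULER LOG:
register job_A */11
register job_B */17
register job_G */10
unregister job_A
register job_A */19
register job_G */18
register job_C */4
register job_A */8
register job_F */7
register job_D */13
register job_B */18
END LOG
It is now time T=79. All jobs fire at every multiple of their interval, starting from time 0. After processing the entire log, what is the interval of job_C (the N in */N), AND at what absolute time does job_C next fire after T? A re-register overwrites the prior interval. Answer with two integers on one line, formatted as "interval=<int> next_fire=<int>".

Answer: interval=4 next_fire=80

Derivation:
Op 1: register job_A */11 -> active={job_A:*/11}
Op 2: register job_B */17 -> active={job_A:*/11, job_B:*/17}
Op 3: register job_G */10 -> active={job_A:*/11, job_B:*/17, job_G:*/10}
Op 4: unregister job_A -> active={job_B:*/17, job_G:*/10}
Op 5: register job_A */19 -> active={job_A:*/19, job_B:*/17, job_G:*/10}
Op 6: register job_G */18 -> active={job_A:*/19, job_B:*/17, job_G:*/18}
Op 7: register job_C */4 -> active={job_A:*/19, job_B:*/17, job_C:*/4, job_G:*/18}
Op 8: register job_A */8 -> active={job_A:*/8, job_B:*/17, job_C:*/4, job_G:*/18}
Op 9: register job_F */7 -> active={job_A:*/8, job_B:*/17, job_C:*/4, job_F:*/7, job_G:*/18}
Op 10: register job_D */13 -> active={job_A:*/8, job_B:*/17, job_C:*/4, job_D:*/13, job_F:*/7, job_G:*/18}
Op 11: register job_B */18 -> active={job_A:*/8, job_B:*/18, job_C:*/4, job_D:*/13, job_F:*/7, job_G:*/18}
Final interval of job_C = 4
Next fire of job_C after T=79: (79//4+1)*4 = 80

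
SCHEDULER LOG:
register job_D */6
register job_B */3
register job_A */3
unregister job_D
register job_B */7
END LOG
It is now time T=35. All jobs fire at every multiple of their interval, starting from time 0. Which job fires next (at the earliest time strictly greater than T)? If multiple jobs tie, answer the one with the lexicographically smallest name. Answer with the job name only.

Op 1: register job_D */6 -> active={job_D:*/6}
Op 2: register job_B */3 -> active={job_B:*/3, job_D:*/6}
Op 3: register job_A */3 -> active={job_A:*/3, job_B:*/3, job_D:*/6}
Op 4: unregister job_D -> active={job_A:*/3, job_B:*/3}
Op 5: register job_B */7 -> active={job_A:*/3, job_B:*/7}
  job_A: interval 3, next fire after T=35 is 36
  job_B: interval 7, next fire after T=35 is 42
Earliest = 36, winner (lex tiebreak) = job_A

Answer: job_A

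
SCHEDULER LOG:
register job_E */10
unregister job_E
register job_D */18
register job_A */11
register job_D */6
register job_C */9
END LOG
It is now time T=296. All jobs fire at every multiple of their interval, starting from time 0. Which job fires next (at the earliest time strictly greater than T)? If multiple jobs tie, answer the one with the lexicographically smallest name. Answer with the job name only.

Answer: job_A

Derivation:
Op 1: register job_E */10 -> active={job_E:*/10}
Op 2: unregister job_E -> active={}
Op 3: register job_D */18 -> active={job_D:*/18}
Op 4: register job_A */11 -> active={job_A:*/11, job_D:*/18}
Op 5: register job_D */6 -> active={job_A:*/11, job_D:*/6}
Op 6: register job_C */9 -> active={job_A:*/11, job_C:*/9, job_D:*/6}
  job_A: interval 11, next fire after T=296 is 297
  job_C: interval 9, next fire after T=296 is 297
  job_D: interval 6, next fire after T=296 is 300
Earliest = 297, winner (lex tiebreak) = job_A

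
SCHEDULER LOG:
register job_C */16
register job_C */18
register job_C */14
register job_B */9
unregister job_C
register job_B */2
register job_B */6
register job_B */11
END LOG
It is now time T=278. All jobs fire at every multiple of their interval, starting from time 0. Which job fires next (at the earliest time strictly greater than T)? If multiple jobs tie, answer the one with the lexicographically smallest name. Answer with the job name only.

Op 1: register job_C */16 -> active={job_C:*/16}
Op 2: register job_C */18 -> active={job_C:*/18}
Op 3: register job_C */14 -> active={job_C:*/14}
Op 4: register job_B */9 -> active={job_B:*/9, job_C:*/14}
Op 5: unregister job_C -> active={job_B:*/9}
Op 6: register job_B */2 -> active={job_B:*/2}
Op 7: register job_B */6 -> active={job_B:*/6}
Op 8: register job_B */11 -> active={job_B:*/11}
  job_B: interval 11, next fire after T=278 is 286
Earliest = 286, winner (lex tiebreak) = job_B

Answer: job_B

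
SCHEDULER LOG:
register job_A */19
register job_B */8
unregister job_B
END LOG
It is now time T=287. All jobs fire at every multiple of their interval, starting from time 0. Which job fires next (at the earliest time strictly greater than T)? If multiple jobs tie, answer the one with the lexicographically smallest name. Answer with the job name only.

Answer: job_A

Derivation:
Op 1: register job_A */19 -> active={job_A:*/19}
Op 2: register job_B */8 -> active={job_A:*/19, job_B:*/8}
Op 3: unregister job_B -> active={job_A:*/19}
  job_A: interval 19, next fire after T=287 is 304
Earliest = 304, winner (lex tiebreak) = job_A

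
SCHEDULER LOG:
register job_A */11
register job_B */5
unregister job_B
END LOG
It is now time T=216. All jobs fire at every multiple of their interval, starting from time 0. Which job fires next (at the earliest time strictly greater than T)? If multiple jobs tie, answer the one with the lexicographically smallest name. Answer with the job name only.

Answer: job_A

Derivation:
Op 1: register job_A */11 -> active={job_A:*/11}
Op 2: register job_B */5 -> active={job_A:*/11, job_B:*/5}
Op 3: unregister job_B -> active={job_A:*/11}
  job_A: interval 11, next fire after T=216 is 220
Earliest = 220, winner (lex tiebreak) = job_A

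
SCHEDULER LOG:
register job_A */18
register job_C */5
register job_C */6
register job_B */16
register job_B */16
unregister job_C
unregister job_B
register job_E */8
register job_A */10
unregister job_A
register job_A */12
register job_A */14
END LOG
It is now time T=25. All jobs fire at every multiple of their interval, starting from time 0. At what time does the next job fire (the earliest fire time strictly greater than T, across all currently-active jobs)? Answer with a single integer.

Answer: 28

Derivation:
Op 1: register job_A */18 -> active={job_A:*/18}
Op 2: register job_C */5 -> active={job_A:*/18, job_C:*/5}
Op 3: register job_C */6 -> active={job_A:*/18, job_C:*/6}
Op 4: register job_B */16 -> active={job_A:*/18, job_B:*/16, job_C:*/6}
Op 5: register job_B */16 -> active={job_A:*/18, job_B:*/16, job_C:*/6}
Op 6: unregister job_C -> active={job_A:*/18, job_B:*/16}
Op 7: unregister job_B -> active={job_A:*/18}
Op 8: register job_E */8 -> active={job_A:*/18, job_E:*/8}
Op 9: register job_A */10 -> active={job_A:*/10, job_E:*/8}
Op 10: unregister job_A -> active={job_E:*/8}
Op 11: register job_A */12 -> active={job_A:*/12, job_E:*/8}
Op 12: register job_A */14 -> active={job_A:*/14, job_E:*/8}
  job_A: interval 14, next fire after T=25 is 28
  job_E: interval 8, next fire after T=25 is 32
Earliest fire time = 28 (job job_A)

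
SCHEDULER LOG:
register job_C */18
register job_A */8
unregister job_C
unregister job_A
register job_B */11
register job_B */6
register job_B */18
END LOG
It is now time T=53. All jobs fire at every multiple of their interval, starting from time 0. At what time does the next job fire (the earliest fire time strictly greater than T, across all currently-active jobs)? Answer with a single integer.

Op 1: register job_C */18 -> active={job_C:*/18}
Op 2: register job_A */8 -> active={job_A:*/8, job_C:*/18}
Op 3: unregister job_C -> active={job_A:*/8}
Op 4: unregister job_A -> active={}
Op 5: register job_B */11 -> active={job_B:*/11}
Op 6: register job_B */6 -> active={job_B:*/6}
Op 7: register job_B */18 -> active={job_B:*/18}
  job_B: interval 18, next fire after T=53 is 54
Earliest fire time = 54 (job job_B)

Answer: 54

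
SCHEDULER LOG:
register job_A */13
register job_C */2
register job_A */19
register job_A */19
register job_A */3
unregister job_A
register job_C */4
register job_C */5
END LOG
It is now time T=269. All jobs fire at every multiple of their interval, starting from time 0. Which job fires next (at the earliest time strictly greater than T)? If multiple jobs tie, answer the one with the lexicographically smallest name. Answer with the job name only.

Answer: job_C

Derivation:
Op 1: register job_A */13 -> active={job_A:*/13}
Op 2: register job_C */2 -> active={job_A:*/13, job_C:*/2}
Op 3: register job_A */19 -> active={job_A:*/19, job_C:*/2}
Op 4: register job_A */19 -> active={job_A:*/19, job_C:*/2}
Op 5: register job_A */3 -> active={job_A:*/3, job_C:*/2}
Op 6: unregister job_A -> active={job_C:*/2}
Op 7: register job_C */4 -> active={job_C:*/4}
Op 8: register job_C */5 -> active={job_C:*/5}
  job_C: interval 5, next fire after T=269 is 270
Earliest = 270, winner (lex tiebreak) = job_C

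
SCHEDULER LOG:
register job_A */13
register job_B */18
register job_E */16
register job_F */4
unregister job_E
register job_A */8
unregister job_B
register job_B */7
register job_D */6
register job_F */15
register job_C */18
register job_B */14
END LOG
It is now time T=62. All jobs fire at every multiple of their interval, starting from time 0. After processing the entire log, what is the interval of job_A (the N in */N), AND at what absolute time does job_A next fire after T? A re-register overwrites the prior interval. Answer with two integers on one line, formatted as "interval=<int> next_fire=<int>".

Op 1: register job_A */13 -> active={job_A:*/13}
Op 2: register job_B */18 -> active={job_A:*/13, job_B:*/18}
Op 3: register job_E */16 -> active={job_A:*/13, job_B:*/18, job_E:*/16}
Op 4: register job_F */4 -> active={job_A:*/13, job_B:*/18, job_E:*/16, job_F:*/4}
Op 5: unregister job_E -> active={job_A:*/13, job_B:*/18, job_F:*/4}
Op 6: register job_A */8 -> active={job_A:*/8, job_B:*/18, job_F:*/4}
Op 7: unregister job_B -> active={job_A:*/8, job_F:*/4}
Op 8: register job_B */7 -> active={job_A:*/8, job_B:*/7, job_F:*/4}
Op 9: register job_D */6 -> active={job_A:*/8, job_B:*/7, job_D:*/6, job_F:*/4}
Op 10: register job_F */15 -> active={job_A:*/8, job_B:*/7, job_D:*/6, job_F:*/15}
Op 11: register job_C */18 -> active={job_A:*/8, job_B:*/7, job_C:*/18, job_D:*/6, job_F:*/15}
Op 12: register job_B */14 -> active={job_A:*/8, job_B:*/14, job_C:*/18, job_D:*/6, job_F:*/15}
Final interval of job_A = 8
Next fire of job_A after T=62: (62//8+1)*8 = 64

Answer: interval=8 next_fire=64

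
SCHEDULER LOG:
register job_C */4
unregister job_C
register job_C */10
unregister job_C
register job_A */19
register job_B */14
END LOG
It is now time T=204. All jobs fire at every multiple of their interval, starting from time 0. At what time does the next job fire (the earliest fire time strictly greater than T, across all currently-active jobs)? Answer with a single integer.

Op 1: register job_C */4 -> active={job_C:*/4}
Op 2: unregister job_C -> active={}
Op 3: register job_C */10 -> active={job_C:*/10}
Op 4: unregister job_C -> active={}
Op 5: register job_A */19 -> active={job_A:*/19}
Op 6: register job_B */14 -> active={job_A:*/19, job_B:*/14}
  job_A: interval 19, next fire after T=204 is 209
  job_B: interval 14, next fire after T=204 is 210
Earliest fire time = 209 (job job_A)

Answer: 209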